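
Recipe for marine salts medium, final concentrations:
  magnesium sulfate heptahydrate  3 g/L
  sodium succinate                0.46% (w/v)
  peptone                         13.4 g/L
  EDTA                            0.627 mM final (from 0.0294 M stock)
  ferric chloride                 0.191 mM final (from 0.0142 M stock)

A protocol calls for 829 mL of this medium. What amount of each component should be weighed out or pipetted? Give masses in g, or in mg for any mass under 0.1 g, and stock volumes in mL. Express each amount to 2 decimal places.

Working volume: 829 mL = 0.829 L.
magnesium sulfate heptahydrate: 3 g/L × 0.829 L = 2.49 g
sodium succinate: 0.46 g per 100 mL × 829 mL ÷ 100 = 3.81 g
peptone: 13.4 g/L × 0.829 L = 11.11 g
EDTA: dilute stock: 0.627 mM × 829 mL ÷ 29.4 mM = 17.68 mL
ferric chloride: dilute stock: 0.191 mM × 829 mL ÷ 14.2 mM = 11.15 mL

magnesium sulfate heptahydrate 2.49 g; sodium succinate 3.81 g; peptone 11.11 g; EDTA 17.68 mL; ferric chloride 11.15 mL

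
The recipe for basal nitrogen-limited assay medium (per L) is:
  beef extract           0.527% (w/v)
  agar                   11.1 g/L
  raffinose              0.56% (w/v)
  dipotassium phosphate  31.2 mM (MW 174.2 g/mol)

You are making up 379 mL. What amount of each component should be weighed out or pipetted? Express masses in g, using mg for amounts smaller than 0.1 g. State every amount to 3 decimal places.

beef extract 1.997 g; agar 4.207 g; raffinose 2.122 g; dipotassium phosphate 2.060 g

Working volume: 379 mL = 0.379 L.
beef extract: 0.527 g per 100 mL × 379 mL ÷ 100 = 1.997 g
agar: 11.1 g/L × 0.379 L = 4.207 g
raffinose: 0.56 g per 100 mL × 379 mL ÷ 100 = 2.122 g
dipotassium phosphate: 31.2 mmol/L × 174.2 g/mol × 0.379 L ÷ 1000 = 2.060 g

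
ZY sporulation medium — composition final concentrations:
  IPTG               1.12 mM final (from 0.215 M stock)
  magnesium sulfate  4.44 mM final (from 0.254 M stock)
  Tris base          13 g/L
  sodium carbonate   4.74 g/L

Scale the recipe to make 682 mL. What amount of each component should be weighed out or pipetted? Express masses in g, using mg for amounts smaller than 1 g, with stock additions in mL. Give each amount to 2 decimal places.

Target volume = 682 mL = 0.682 L.
IPTG: C1V1 = C2V2 → 1.12 mM × 682 mL ÷ 215 mM = 3.55 mL
magnesium sulfate: C1V1 = C2V2 → 4.44 mM × 682 mL ÷ 254 mM = 11.92 mL
Tris base: 13 g/L × 0.682 L = 8.87 g
sodium carbonate: 4.74 g/L × 0.682 L = 3.23 g

IPTG 3.55 mL; magnesium sulfate 11.92 mL; Tris base 8.87 g; sodium carbonate 3.23 g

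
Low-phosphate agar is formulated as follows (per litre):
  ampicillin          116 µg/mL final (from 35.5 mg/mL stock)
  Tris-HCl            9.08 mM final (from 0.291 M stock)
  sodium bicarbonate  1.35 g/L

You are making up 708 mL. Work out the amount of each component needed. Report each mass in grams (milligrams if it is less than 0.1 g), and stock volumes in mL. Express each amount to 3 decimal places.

ampicillin 2.313 mL; Tris-HCl 22.092 mL; sodium bicarbonate 0.956 g

Scale factor relative to 1 L: 0.708.
ampicillin: V = C2·V2/C1 = 116 µg/mL × 708 mL ÷ 35500 µg/mL = 2.313 mL
Tris-HCl: dilute stock: 9.08 mM × 708 mL ÷ 291 mM = 22.092 mL
sodium bicarbonate: 1.35 g/L × 0.708 L = 0.956 g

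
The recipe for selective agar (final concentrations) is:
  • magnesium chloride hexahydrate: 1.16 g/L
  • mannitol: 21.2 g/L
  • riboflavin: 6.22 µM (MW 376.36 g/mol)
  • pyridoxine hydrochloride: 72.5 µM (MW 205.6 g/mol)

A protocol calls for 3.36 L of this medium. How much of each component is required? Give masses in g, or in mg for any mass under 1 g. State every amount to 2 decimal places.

Scale factor relative to 1 L: 3.36.
magnesium chloride hexahydrate: 1.16 g/L × 3.36 L = 3.90 g
mannitol: 21.2 g/L × 3.36 L = 71.23 g
riboflavin: 6.22 µmol/L × 376.36 g/mol × 3.36 L ÷ 1000 = 7.87 mg
pyridoxine hydrochloride: 72.5 µmol/L × 205.6 g/mol × 3.36 L ÷ 1000 = 50.08 mg

magnesium chloride hexahydrate 3.90 g; mannitol 71.23 g; riboflavin 7.87 mg; pyridoxine hydrochloride 50.08 mg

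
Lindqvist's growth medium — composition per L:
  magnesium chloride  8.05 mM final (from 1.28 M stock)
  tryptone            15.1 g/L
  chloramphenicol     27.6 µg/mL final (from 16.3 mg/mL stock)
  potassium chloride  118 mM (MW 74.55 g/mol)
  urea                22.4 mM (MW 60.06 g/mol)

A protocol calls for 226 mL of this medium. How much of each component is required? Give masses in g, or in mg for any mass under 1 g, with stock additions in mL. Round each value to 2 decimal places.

magnesium chloride 1.42 mL; tryptone 3.41 g; chloramphenicol 0.38 mL; potassium chloride 1.99 g; urea 304.05 mg

Target volume = 226 mL = 0.226 L.
magnesium chloride: C1V1 = C2V2 → 8.05 mM × 226 mL ÷ 1280 mM = 1.42 mL
tryptone: 15.1 g/L × 0.226 L = 3.41 g
chloramphenicol: dilute stock: 27.6 µg/mL × 226 mL ÷ 16300 µg/mL = 0.38 mL
potassium chloride: 118 mmol/L × 74.55 g/mol × 0.226 L ÷ 1000 = 1.99 g
urea: 22.4 mmol/L × 60.06 mg/mmol × 0.226 L = 304.05 mg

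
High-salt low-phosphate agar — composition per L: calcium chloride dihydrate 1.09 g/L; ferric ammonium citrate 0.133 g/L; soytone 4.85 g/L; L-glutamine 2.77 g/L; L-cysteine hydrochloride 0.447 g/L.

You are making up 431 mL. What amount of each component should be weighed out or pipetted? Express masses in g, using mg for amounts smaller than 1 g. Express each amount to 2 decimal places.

calcium chloride dihydrate 469.79 mg; ferric ammonium citrate 57.32 mg; soytone 2.09 g; L-glutamine 1.19 g; L-cysteine hydrochloride 192.66 mg

Scale factor relative to 1 L: 0.431.
calcium chloride dihydrate: 1.09 g/L × 0.431 L = 0.46979 g = 469.79 mg
ferric ammonium citrate: 0.133 g/L × 0.431 L = 0.057323 g = 57.32 mg
soytone: 4.85 g/L × 0.431 L = 2.09 g
L-glutamine: 2.77 g/L × 0.431 L = 1.19 g
L-cysteine hydrochloride: 0.447 g/L × 0.431 L = 0.192657 g = 192.66 mg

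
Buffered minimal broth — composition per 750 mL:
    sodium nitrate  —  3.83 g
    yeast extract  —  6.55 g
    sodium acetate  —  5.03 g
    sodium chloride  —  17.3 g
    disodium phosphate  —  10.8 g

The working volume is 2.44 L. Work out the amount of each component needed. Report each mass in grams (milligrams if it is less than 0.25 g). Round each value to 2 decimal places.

Ratio of target to recipe volume: 2440 / 750 = 3.25333.
sodium nitrate: 3.83 g × (2440 mL / 750 mL) = 12.46 g
yeast extract: 6.55 g × (2440 mL / 750 mL) = 21.31 g
sodium acetate: 5.03 g × (2440 mL / 750 mL) = 16.36 g
sodium chloride: 17.3 g × (2440 mL / 750 mL) = 56.28 g
disodium phosphate: 10.8 g × (2440 mL / 750 mL) = 35.14 g

sodium nitrate 12.46 g; yeast extract 21.31 g; sodium acetate 16.36 g; sodium chloride 56.28 g; disodium phosphate 35.14 g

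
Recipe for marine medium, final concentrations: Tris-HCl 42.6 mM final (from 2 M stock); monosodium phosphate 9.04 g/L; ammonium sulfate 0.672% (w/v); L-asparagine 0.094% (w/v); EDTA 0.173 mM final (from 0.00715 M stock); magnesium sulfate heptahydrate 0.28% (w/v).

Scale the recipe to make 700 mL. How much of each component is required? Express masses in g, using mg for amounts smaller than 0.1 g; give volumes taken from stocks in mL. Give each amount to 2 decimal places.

Working volume: 700 mL = 0.7 L.
Tris-HCl: V = C2·V2/C1 = 42.6 mM × 700 mL ÷ 2000 mM = 14.91 mL
monosodium phosphate: 9.04 g/L × 0.7 L = 6.33 g
ammonium sulfate: 0.672% w/v = 6.72 g/L → 6.72 × 0.7 L = 4.70 g
L-asparagine: 0.094 g per 100 mL × 700 mL ÷ 100 = 0.66 g
EDTA: C1V1 = C2V2 → 0.173 mM × 700 mL ÷ 7.15 mM = 16.94 mL
magnesium sulfate heptahydrate: 0.28 g per 100 mL × 700 mL ÷ 100 = 1.96 g

Tris-HCl 14.91 mL; monosodium phosphate 6.33 g; ammonium sulfate 4.70 g; L-asparagine 0.66 g; EDTA 16.94 mL; magnesium sulfate heptahydrate 1.96 g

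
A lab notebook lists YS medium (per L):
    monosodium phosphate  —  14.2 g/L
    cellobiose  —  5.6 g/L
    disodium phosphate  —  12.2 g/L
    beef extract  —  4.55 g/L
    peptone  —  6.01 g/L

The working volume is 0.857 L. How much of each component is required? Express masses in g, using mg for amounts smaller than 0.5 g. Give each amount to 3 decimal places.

Working volume: 0.857 L.
monosodium phosphate: 14.2 g/L × 0.857 L = 12.169 g
cellobiose: 5.6 g/L × 0.857 L = 4.799 g
disodium phosphate: 12.2 g/L × 0.857 L = 10.455 g
beef extract: 4.55 g/L × 0.857 L = 3.899 g
peptone: 6.01 g/L × 0.857 L = 5.151 g

monosodium phosphate 12.169 g; cellobiose 4.799 g; disodium phosphate 10.455 g; beef extract 3.899 g; peptone 5.151 g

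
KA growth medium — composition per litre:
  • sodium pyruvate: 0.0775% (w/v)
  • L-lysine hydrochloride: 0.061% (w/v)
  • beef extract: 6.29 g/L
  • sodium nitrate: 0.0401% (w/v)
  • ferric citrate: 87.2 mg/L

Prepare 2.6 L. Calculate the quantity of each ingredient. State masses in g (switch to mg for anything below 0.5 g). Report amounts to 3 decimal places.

Scale factor relative to 1 L: 2.6.
sodium pyruvate: 0.0775 g per 100 mL × 2600 mL ÷ 100 = 2.015 g
L-lysine hydrochloride: 0.061% w/v = 0.61 g/L → 0.61 × 2.6 L = 1.586 g
beef extract: 6.29 g/L × 2.6 L = 16.354 g
sodium nitrate: 0.0401% w/v = 0.401 g/L → 0.401 × 2.6 L = 1.043 g
ferric citrate: 87.2 mg/L × 2.6 L = 226.720 mg

sodium pyruvate 2.015 g; L-lysine hydrochloride 1.586 g; beef extract 16.354 g; sodium nitrate 1.043 g; ferric citrate 226.720 mg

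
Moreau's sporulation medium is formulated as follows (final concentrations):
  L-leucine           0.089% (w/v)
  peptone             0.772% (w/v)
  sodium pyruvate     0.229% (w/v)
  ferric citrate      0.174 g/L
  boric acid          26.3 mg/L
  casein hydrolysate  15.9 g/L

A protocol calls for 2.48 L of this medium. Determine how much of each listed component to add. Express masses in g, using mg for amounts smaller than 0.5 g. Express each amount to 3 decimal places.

L-leucine 2.207 g; peptone 19.146 g; sodium pyruvate 5.679 g; ferric citrate 431.520 mg; boric acid 65.224 mg; casein hydrolysate 39.432 g

Working volume: 2.48 L.
L-leucine: 0.089 g per 100 mL × 2480 mL ÷ 100 = 2.207 g
peptone: 0.772 g per 100 mL × 2480 mL ÷ 100 = 19.146 g
sodium pyruvate: 0.229% w/v = 2.29 g/L → 2.29 × 2.48 L = 5.679 g
ferric citrate: 0.174 g/L × 2.48 L = 0.43152 g = 431.520 mg
boric acid: 26.3 mg/L × 2.48 L = 65.224 mg
casein hydrolysate: 15.9 g/L × 2.48 L = 39.432 g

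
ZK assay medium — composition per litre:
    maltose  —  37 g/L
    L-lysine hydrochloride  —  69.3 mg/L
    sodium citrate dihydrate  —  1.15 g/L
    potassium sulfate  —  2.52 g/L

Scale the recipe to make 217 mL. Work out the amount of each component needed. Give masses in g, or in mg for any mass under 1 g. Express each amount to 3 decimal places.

maltose 8.029 g; L-lysine hydrochloride 15.038 mg; sodium citrate dihydrate 249.550 mg; potassium sulfate 546.840 mg

Scale factor relative to 1 L: 0.217.
maltose: 37 g/L × 0.217 L = 8.029 g
L-lysine hydrochloride: 69.3 mg/L × 0.217 L = 15.038 mg
sodium citrate dihydrate: 1.15 g/L × 0.217 L = 0.24955 g = 249.550 mg
potassium sulfate: 2.52 g/L × 0.217 L = 0.54684 g = 546.840 mg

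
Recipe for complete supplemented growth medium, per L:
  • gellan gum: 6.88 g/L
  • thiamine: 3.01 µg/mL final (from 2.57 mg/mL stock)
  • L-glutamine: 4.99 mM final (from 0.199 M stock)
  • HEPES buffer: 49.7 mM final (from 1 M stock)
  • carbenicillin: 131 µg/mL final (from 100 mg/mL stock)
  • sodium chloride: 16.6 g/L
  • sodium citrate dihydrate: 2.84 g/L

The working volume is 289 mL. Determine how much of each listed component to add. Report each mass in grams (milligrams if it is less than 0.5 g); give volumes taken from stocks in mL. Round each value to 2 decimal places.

Working volume: 289 mL = 0.289 L.
gellan gum: 6.88 g/L × 0.289 L = 1.99 g
thiamine: C1V1 = C2V2 → 3.01 µg/mL × 289 mL ÷ 2570 µg/mL = 0.34 mL
L-glutamine: V = C2·V2/C1 = 4.99 mM × 289 mL ÷ 199 mM = 7.25 mL
HEPES buffer: dilute stock: 49.7 mM × 289 mL ÷ 1000 mM = 14.36 mL
carbenicillin: V = C2·V2/C1 = 131 µg/mL × 289 mL ÷ 100000 µg/mL = 0.38 mL
sodium chloride: 16.6 g/L × 0.289 L = 4.80 g
sodium citrate dihydrate: 2.84 g/L × 0.289 L = 0.82 g

gellan gum 1.99 g; thiamine 0.34 mL; L-glutamine 7.25 mL; HEPES buffer 14.36 mL; carbenicillin 0.38 mL; sodium chloride 4.80 g; sodium citrate dihydrate 0.82 g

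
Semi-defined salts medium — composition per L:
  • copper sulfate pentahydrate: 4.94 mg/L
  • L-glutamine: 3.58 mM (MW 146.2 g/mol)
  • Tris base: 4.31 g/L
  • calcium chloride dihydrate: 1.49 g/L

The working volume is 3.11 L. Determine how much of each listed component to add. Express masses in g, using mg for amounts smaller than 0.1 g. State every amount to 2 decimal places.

Working volume: 3.11 L.
copper sulfate pentahydrate: 4.94 mg/L × 3.11 L = 15.36 mg
L-glutamine: 3.58 mmol/L × 146.2 g/mol × 3.11 L ÷ 1000 = 1.63 g
Tris base: 4.31 g/L × 3.11 L = 13.40 g
calcium chloride dihydrate: 1.49 g/L × 3.11 L = 4.63 g

copper sulfate pentahydrate 15.36 mg; L-glutamine 1.63 g; Tris base 13.40 g; calcium chloride dihydrate 4.63 g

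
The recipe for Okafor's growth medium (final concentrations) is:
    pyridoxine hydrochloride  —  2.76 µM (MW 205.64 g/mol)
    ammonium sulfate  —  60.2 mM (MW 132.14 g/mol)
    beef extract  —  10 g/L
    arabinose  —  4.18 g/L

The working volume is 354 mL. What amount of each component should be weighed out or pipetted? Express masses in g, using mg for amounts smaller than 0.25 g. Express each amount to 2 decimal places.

pyridoxine hydrochloride 0.20 mg; ammonium sulfate 2.82 g; beef extract 3.54 g; arabinose 1.48 g

Working volume: 354 mL = 0.354 L.
pyridoxine hydrochloride: 2.76 µmol/L × 205.64 g/mol × 0.354 L ÷ 1000 = 0.20 mg
ammonium sulfate: 60.2 mmol/L × 132.14 g/mol × 0.354 L ÷ 1000 = 2.82 g
beef extract: 10 g/L × 0.354 L = 3.54 g
arabinose: 4.18 g/L × 0.354 L = 1.48 g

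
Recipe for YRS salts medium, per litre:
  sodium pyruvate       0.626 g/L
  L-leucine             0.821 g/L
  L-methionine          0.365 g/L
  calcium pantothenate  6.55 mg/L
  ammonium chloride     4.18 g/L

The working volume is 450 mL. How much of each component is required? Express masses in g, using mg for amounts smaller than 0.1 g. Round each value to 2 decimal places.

Scale factor relative to 1 L: 0.45.
sodium pyruvate: 0.626 g/L × 0.45 L = 0.28 g
L-leucine: 0.821 g/L × 0.45 L = 0.37 g
L-methionine: 0.365 g/L × 0.45 L = 0.16 g
calcium pantothenate: 6.55 mg/L × 0.45 L = 2.95 mg
ammonium chloride: 4.18 g/L × 0.45 L = 1.88 g

sodium pyruvate 0.28 g; L-leucine 0.37 g; L-methionine 0.16 g; calcium pantothenate 2.95 mg; ammonium chloride 1.88 g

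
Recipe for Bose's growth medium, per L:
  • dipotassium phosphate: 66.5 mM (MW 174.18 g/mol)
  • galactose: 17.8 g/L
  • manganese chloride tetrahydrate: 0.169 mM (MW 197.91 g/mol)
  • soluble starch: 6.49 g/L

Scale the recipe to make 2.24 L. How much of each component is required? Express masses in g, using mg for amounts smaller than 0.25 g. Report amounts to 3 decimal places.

Working volume: 2.24 L.
dipotassium phosphate: 66.5 mmol/L × 174.18 g/mol × 2.24 L ÷ 1000 = 25.946 g
galactose: 17.8 g/L × 2.24 L = 39.872 g
manganese chloride tetrahydrate: 0.169 mmol/L × 197.91 mg/mmol × 2.24 L = 74.921 mg
soluble starch: 6.49 g/L × 2.24 L = 14.538 g

dipotassium phosphate 25.946 g; galactose 39.872 g; manganese chloride tetrahydrate 74.921 mg; soluble starch 14.538 g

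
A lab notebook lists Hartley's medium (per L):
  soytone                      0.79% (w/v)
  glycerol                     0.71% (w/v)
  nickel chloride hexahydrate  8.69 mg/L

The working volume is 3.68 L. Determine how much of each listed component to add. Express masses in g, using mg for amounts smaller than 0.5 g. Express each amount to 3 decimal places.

soytone 29.072 g; glycerol 26.128 g; nickel chloride hexahydrate 31.979 mg

Scale factor relative to 1 L: 3.68.
soytone: 0.79% w/v = 7.9 g/L → 7.9 × 3.68 L = 29.072 g
glycerol: 0.71% w/v = 7.1 g/L → 7.1 × 3.68 L = 26.128 g
nickel chloride hexahydrate: 8.69 mg/L × 3.68 L = 31.979 mg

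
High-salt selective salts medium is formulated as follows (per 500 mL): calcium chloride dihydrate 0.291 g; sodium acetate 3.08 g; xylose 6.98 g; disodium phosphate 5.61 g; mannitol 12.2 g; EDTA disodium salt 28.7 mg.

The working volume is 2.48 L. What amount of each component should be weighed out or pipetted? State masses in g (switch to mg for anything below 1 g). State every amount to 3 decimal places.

calcium chloride dihydrate 1.443 g; sodium acetate 15.277 g; xylose 34.621 g; disodium phosphate 27.826 g; mannitol 60.512 g; EDTA disodium salt 142.352 mg

Ratio of target to recipe volume: 2480 / 500 = 4.96.
calcium chloride dihydrate: 0.291 g × (2480 mL / 500 mL) = 1.443 g
sodium acetate: 3.08 g × (2480 mL / 500 mL) = 15.277 g
xylose: 6.98 g × (2480 mL / 500 mL) = 34.621 g
disodium phosphate: 5.61 g × (2480 mL / 500 mL) = 27.826 g
mannitol: 12.2 g × (2480 mL / 500 mL) = 60.512 g
EDTA disodium salt: 28.7 mg × (2480 mL / 500 mL) = 142.352 mg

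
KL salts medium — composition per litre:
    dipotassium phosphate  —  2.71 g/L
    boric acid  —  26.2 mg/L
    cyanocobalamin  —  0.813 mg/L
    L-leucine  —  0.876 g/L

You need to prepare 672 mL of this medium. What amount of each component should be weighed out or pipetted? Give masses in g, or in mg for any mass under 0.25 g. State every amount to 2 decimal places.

dipotassium phosphate 1.82 g; boric acid 17.61 mg; cyanocobalamin 0.55 mg; L-leucine 0.59 g

Scale factor relative to 1 L: 0.672.
dipotassium phosphate: 2.71 g/L × 0.672 L = 1.82 g
boric acid: 26.2 mg/L × 0.672 L = 17.61 mg
cyanocobalamin: 0.813 mg/L × 0.672 L = 0.55 mg
L-leucine: 0.876 g/L × 0.672 L = 0.59 g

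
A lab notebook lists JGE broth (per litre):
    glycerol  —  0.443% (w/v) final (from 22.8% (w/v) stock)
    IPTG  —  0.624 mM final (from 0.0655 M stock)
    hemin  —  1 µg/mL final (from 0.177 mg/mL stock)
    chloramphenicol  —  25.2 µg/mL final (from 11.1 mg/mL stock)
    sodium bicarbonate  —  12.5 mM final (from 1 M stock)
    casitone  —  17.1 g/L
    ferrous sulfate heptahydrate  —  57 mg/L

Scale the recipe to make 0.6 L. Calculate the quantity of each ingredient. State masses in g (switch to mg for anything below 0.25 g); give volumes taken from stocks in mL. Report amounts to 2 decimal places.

Working volume: 0.6 L.
glycerol: C1V1 = C2V2 → 0.443% ÷ 22.8% × 600 mL = 11.66 mL
IPTG: dilute stock: 0.624 mM × 600 mL ÷ 65.5 mM = 5.72 mL
hemin: dilute stock: 1 µg/mL × 600 mL ÷ 177 µg/mL = 3.39 mL
chloramphenicol: dilute stock: 25.2 µg/mL × 600 mL ÷ 11100 µg/mL = 1.36 mL
sodium bicarbonate: V = C2·V2/C1 = 12.5 mM × 600 mL ÷ 1000 mM = 7.50 mL
casitone: 17.1 g/L × 0.6 L = 10.26 g
ferrous sulfate heptahydrate: 57 mg/L × 0.6 L = 34.20 mg

glycerol 11.66 mL; IPTG 5.72 mL; hemin 3.39 mL; chloramphenicol 1.36 mL; sodium bicarbonate 7.50 mL; casitone 10.26 g; ferrous sulfate heptahydrate 34.20 mg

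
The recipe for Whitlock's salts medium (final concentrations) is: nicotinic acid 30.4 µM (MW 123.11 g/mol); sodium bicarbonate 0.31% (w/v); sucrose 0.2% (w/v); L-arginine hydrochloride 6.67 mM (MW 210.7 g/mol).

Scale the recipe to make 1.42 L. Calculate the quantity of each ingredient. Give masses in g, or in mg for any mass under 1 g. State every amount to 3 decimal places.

nicotinic acid 5.314 mg; sodium bicarbonate 4.402 g; sucrose 2.840 g; L-arginine hydrochloride 1.996 g

Scale factor relative to 1 L: 1.42.
nicotinic acid: 30.4 µmol/L × 123.11 g/mol × 1.42 L ÷ 1000 = 5.314 mg
sodium bicarbonate: 0.31% w/v = 3.1 g/L → 3.1 × 1.42 L = 4.402 g
sucrose: 0.2 g per 100 mL × 1420 mL ÷ 100 = 2.840 g
L-arginine hydrochloride: 6.67 mmol/L × 210.7 g/mol × 1.42 L ÷ 1000 = 1.996 g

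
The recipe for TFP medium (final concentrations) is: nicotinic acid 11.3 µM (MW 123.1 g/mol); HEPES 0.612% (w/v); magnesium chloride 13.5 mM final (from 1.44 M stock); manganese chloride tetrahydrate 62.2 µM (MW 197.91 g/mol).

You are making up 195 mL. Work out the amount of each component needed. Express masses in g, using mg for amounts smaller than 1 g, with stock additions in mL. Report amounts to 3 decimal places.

Scale factor relative to 1 L: 0.195.
nicotinic acid: 11.3 µmol/L × 123.1 g/mol × 0.195 L ÷ 1000 = 0.271 mg
HEPES: 0.612 g per 100 mL × 195 mL ÷ 100 = 1.193 g
magnesium chloride: V = C2·V2/C1 = 13.5 mM × 195 mL ÷ 1440 mM = 1.828 mL
manganese chloride tetrahydrate: 62.2 µmol/L × 197.91 g/mol × 0.195 L ÷ 1000 = 2.400 mg

nicotinic acid 0.271 mg; HEPES 1.193 g; magnesium chloride 1.828 mL; manganese chloride tetrahydrate 2.400 mg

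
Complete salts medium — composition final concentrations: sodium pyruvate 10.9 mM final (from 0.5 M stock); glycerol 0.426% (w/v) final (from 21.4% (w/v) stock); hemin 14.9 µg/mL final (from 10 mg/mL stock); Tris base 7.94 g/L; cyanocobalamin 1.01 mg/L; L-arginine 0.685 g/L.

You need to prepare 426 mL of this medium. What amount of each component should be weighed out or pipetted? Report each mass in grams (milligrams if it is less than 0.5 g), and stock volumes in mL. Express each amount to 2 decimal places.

Working volume: 426 mL = 0.426 L.
sodium pyruvate: dilute stock: 10.9 mM × 426 mL ÷ 500 mM = 9.29 mL
glycerol: dilute stock: 0.426% ÷ 21.4% × 426 mL = 8.48 mL
hemin: V = C2·V2/C1 = 14.9 µg/mL × 426 mL ÷ 10000 µg/mL = 0.63 mL
Tris base: 7.94 g/L × 0.426 L = 3.38 g
cyanocobalamin: 1.01 mg/L × 0.426 L = 0.43 mg
L-arginine: 0.685 g/L × 0.426 L = 0.29181 g = 291.81 mg

sodium pyruvate 9.29 mL; glycerol 8.48 mL; hemin 0.63 mL; Tris base 3.38 g; cyanocobalamin 0.43 mg; L-arginine 291.81 mg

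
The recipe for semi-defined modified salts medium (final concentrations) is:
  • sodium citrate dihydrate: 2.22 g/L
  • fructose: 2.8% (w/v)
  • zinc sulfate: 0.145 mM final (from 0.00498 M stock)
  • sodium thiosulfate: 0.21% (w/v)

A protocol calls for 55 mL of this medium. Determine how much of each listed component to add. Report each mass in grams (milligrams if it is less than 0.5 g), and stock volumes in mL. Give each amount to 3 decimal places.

sodium citrate dihydrate 122.100 mg; fructose 1.540 g; zinc sulfate 1.601 mL; sodium thiosulfate 115.500 mg

Scale factor relative to 1 L: 0.055.
sodium citrate dihydrate: 2.22 g/L × 0.055 L = 0.1221 g = 122.100 mg
fructose: 2.8% w/v = 28 g/L → 28 × 0.055 L = 1.540 g
zinc sulfate: V = C2·V2/C1 = 0.145 mM × 55 mL ÷ 4.98 mM = 1.601 mL
sodium thiosulfate: 0.21 g per 100 mL × 55 mL ÷ 100 = 0.1155 g = 115.500 mg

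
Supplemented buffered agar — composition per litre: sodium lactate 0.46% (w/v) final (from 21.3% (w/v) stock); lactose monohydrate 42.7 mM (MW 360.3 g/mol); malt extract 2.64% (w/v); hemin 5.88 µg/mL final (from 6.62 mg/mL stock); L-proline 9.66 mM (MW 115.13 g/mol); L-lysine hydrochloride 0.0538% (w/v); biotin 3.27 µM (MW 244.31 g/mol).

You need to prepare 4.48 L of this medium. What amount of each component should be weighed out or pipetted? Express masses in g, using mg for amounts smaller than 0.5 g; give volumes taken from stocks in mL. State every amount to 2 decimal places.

sodium lactate 96.75 mL; lactose monohydrate 68.92 g; malt extract 118.27 g; hemin 3.98 mL; L-proline 4.98 g; L-lysine hydrochloride 2.41 g; biotin 3.58 mg

Working volume: 4.48 L.
sodium lactate: C1V1 = C2V2 → 0.46% ÷ 21.3% × 4480 mL = 96.75 mL
lactose monohydrate: 42.7 mmol/L × 360.3 g/mol × 4.48 L ÷ 1000 = 68.92 g
malt extract: 2.64% w/v = 26.4 g/L → 26.4 × 4.48 L = 118.27 g
hemin: dilute stock: 5.88 µg/mL × 4480 mL ÷ 6620 µg/mL = 3.98 mL
L-proline: 9.66 mmol/L × 115.13 g/mol × 4.48 L ÷ 1000 = 4.98 g
L-lysine hydrochloride: 0.0538 g per 100 mL × 4480 mL ÷ 100 = 2.41 g
biotin: 3.27 µmol/L × 244.31 g/mol × 4.48 L ÷ 1000 = 3.58 mg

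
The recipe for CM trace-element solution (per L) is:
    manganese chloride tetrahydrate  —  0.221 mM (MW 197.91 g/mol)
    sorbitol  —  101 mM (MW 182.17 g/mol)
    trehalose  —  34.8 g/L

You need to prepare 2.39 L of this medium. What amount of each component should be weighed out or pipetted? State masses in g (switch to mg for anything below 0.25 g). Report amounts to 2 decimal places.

manganese chloride tetrahydrate 104.53 mg; sorbitol 43.97 g; trehalose 83.17 g

Working volume: 2.39 L.
manganese chloride tetrahydrate: 0.221 mmol/L × 197.91 mg/mmol × 2.39 L = 104.53 mg
sorbitol: 101 mmol/L × 182.17 g/mol × 2.39 L ÷ 1000 = 43.97 g
trehalose: 34.8 g/L × 2.39 L = 83.17 g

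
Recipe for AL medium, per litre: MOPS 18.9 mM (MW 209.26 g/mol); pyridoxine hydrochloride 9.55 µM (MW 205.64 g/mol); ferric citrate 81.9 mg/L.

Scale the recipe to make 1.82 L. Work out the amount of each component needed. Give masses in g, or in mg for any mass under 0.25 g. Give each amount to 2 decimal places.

Working volume: 1.82 L.
MOPS: 18.9 mmol/L × 209.26 g/mol × 1.82 L ÷ 1000 = 7.20 g
pyridoxine hydrochloride: 9.55 µmol/L × 205.64 g/mol × 1.82 L ÷ 1000 = 3.57 mg
ferric citrate: 81.9 mg/L × 1.82 L = 149.06 mg

MOPS 7.20 g; pyridoxine hydrochloride 3.57 mg; ferric citrate 149.06 mg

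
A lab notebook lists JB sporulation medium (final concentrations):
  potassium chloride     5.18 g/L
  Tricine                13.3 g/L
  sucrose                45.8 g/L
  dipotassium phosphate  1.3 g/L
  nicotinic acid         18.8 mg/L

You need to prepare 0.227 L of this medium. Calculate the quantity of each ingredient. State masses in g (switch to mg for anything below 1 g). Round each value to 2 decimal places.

potassium chloride 1.18 g; Tricine 3.02 g; sucrose 10.40 g; dipotassium phosphate 295.10 mg; nicotinic acid 4.27 mg

Scale factor relative to 1 L: 0.227.
potassium chloride: 5.18 g/L × 0.227 L = 1.18 g
Tricine: 13.3 g/L × 0.227 L = 3.02 g
sucrose: 45.8 g/L × 0.227 L = 10.40 g
dipotassium phosphate: 1.3 g/L × 0.227 L = 0.2951 g = 295.10 mg
nicotinic acid: 18.8 mg/L × 0.227 L = 4.27 mg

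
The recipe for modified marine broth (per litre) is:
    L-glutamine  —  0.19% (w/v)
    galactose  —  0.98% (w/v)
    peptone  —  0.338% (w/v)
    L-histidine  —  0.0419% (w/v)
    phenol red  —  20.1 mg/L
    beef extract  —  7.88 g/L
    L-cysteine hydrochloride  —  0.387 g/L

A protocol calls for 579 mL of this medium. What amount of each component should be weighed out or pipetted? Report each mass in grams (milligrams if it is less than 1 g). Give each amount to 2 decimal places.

L-glutamine 1.10 g; galactose 5.67 g; peptone 1.96 g; L-histidine 242.60 mg; phenol red 11.64 mg; beef extract 4.56 g; L-cysteine hydrochloride 224.07 mg

Scale factor relative to 1 L: 0.579.
L-glutamine: 0.19% w/v = 1.9 g/L → 1.9 × 0.579 L = 1.10 g
galactose: 0.98 g per 100 mL × 579 mL ÷ 100 = 5.67 g
peptone: 0.338 g per 100 mL × 579 mL ÷ 100 = 1.96 g
L-histidine: 0.0419 g per 100 mL × 579 mL ÷ 100 = 0.242601 g = 242.60 mg
phenol red: 20.1 mg/L × 0.579 L = 11.64 mg
beef extract: 7.88 g/L × 0.579 L = 4.56 g
L-cysteine hydrochloride: 0.387 g/L × 0.579 L = 0.224073 g = 224.07 mg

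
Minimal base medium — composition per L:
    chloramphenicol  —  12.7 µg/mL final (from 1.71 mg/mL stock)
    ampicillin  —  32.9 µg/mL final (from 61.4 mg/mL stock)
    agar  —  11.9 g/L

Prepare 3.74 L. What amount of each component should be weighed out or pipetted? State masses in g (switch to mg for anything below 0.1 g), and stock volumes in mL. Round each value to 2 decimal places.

chloramphenicol 27.78 mL; ampicillin 2.00 mL; agar 44.51 g

Working volume: 3.74 L.
chloramphenicol: C1V1 = C2V2 → 12.7 µg/mL × 3740 mL ÷ 1710 µg/mL = 27.78 mL
ampicillin: dilute stock: 32.9 µg/mL × 3740 mL ÷ 61400 µg/mL = 2.00 mL
agar: 11.9 g/L × 3.74 L = 44.51 g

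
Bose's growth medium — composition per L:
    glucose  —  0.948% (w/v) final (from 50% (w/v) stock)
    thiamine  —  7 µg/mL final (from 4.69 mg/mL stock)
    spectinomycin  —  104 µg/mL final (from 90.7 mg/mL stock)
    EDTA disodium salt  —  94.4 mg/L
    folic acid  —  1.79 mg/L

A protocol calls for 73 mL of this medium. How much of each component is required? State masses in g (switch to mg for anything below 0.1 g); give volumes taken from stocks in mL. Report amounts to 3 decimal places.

glucose 1.384 mL; thiamine 0.109 mL; spectinomycin 0.084 mL; EDTA disodium salt 6.891 mg; folic acid 0.131 mg

Scale factor relative to 1 L: 0.073.
glucose: C1V1 = C2V2 → 0.948% ÷ 50% × 73 mL = 1.384 mL
thiamine: C1V1 = C2V2 → 7 µg/mL × 73 mL ÷ 4690 µg/mL = 0.109 mL
spectinomycin: V = C2·V2/C1 = 104 µg/mL × 73 mL ÷ 90700 µg/mL = 0.084 mL
EDTA disodium salt: 94.4 mg/L × 0.073 L = 6.891 mg
folic acid: 1.79 mg/L × 0.073 L = 0.131 mg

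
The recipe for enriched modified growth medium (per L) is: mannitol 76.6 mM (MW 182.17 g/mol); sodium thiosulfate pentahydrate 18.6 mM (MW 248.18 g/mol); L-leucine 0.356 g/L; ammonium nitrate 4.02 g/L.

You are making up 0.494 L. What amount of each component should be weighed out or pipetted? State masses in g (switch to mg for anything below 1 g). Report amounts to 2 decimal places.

mannitol 6.89 g; sodium thiosulfate pentahydrate 2.28 g; L-leucine 175.86 mg; ammonium nitrate 1.99 g

Scale factor relative to 1 L: 0.494.
mannitol: 76.6 mmol/L × 182.17 g/mol × 0.494 L ÷ 1000 = 6.89 g
sodium thiosulfate pentahydrate: 18.6 mmol/L × 248.18 g/mol × 0.494 L ÷ 1000 = 2.28 g
L-leucine: 0.356 g/L × 0.494 L = 0.175864 g = 175.86 mg
ammonium nitrate: 4.02 g/L × 0.494 L = 1.99 g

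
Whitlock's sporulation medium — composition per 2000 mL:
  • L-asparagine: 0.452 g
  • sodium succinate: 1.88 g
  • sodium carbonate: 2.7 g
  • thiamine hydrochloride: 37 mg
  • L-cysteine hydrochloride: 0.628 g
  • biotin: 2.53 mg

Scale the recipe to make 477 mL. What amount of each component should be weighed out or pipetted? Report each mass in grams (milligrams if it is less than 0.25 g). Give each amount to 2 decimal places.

Ratio of target to recipe volume: 477 / 2000 = 0.2385.
L-asparagine: 0.452 g × (477 mL / 2000 mL) = 0.107802 g = 107.80 mg
sodium succinate: 1.88 g × (477 mL / 2000 mL) = 0.45 g
sodium carbonate: 2.7 g × (477 mL / 2000 mL) = 0.64 g
thiamine hydrochloride: 37 mg × (477 mL / 2000 mL) = 8.82 mg
L-cysteine hydrochloride: 0.628 g × (477 mL / 2000 mL) = 0.149778 g = 149.78 mg
biotin: 2.53 mg × (477 mL / 2000 mL) = 0.60 mg

L-asparagine 107.80 mg; sodium succinate 0.45 g; sodium carbonate 0.64 g; thiamine hydrochloride 8.82 mg; L-cysteine hydrochloride 149.78 mg; biotin 0.60 mg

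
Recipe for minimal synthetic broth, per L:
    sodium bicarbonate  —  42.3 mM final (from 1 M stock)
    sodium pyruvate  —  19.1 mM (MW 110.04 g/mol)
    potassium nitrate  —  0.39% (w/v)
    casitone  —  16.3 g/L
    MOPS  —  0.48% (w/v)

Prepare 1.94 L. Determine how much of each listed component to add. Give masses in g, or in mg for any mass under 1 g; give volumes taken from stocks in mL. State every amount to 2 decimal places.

sodium bicarbonate 82.06 mL; sodium pyruvate 4.08 g; potassium nitrate 7.57 g; casitone 31.62 g; MOPS 9.31 g

Working volume: 1.94 L.
sodium bicarbonate: dilute stock: 42.3 mM × 1940 mL ÷ 1000 mM = 82.06 mL
sodium pyruvate: 19.1 mmol/L × 110.04 g/mol × 1.94 L ÷ 1000 = 4.08 g
potassium nitrate: 0.39 g per 100 mL × 1940 mL ÷ 100 = 7.57 g
casitone: 16.3 g/L × 1.94 L = 31.62 g
MOPS: 0.48% w/v = 4.8 g/L → 4.8 × 1.94 L = 9.31 g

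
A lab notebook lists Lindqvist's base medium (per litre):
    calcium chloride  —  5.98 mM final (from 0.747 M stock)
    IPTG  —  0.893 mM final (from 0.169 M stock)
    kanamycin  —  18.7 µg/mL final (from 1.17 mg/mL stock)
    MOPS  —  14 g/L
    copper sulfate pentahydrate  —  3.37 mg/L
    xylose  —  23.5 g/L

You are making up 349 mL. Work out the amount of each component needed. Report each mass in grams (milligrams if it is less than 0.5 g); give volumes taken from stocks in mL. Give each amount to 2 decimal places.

calcium chloride 2.79 mL; IPTG 1.84 mL; kanamycin 5.58 mL; MOPS 4.89 g; copper sulfate pentahydrate 1.18 mg; xylose 8.20 g

Working volume: 349 mL = 0.349 L.
calcium chloride: C1V1 = C2V2 → 5.98 mM × 349 mL ÷ 747 mM = 2.79 mL
IPTG: V = C2·V2/C1 = 0.893 mM × 349 mL ÷ 169 mM = 1.84 mL
kanamycin: dilute stock: 18.7 µg/mL × 349 mL ÷ 1170 µg/mL = 5.58 mL
MOPS: 14 g/L × 0.349 L = 4.89 g
copper sulfate pentahydrate: 3.37 mg/L × 0.349 L = 1.18 mg
xylose: 23.5 g/L × 0.349 L = 8.20 g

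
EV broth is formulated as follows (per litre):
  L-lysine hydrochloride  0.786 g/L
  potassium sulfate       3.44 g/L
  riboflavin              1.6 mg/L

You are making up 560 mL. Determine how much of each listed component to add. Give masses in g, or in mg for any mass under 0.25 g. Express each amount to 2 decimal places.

L-lysine hydrochloride 0.44 g; potassium sulfate 1.93 g; riboflavin 0.90 mg

Working volume: 560 mL = 0.56 L.
L-lysine hydrochloride: 0.786 g/L × 0.56 L = 0.44 g
potassium sulfate: 3.44 g/L × 0.56 L = 1.93 g
riboflavin: 1.6 mg/L × 0.56 L = 0.90 mg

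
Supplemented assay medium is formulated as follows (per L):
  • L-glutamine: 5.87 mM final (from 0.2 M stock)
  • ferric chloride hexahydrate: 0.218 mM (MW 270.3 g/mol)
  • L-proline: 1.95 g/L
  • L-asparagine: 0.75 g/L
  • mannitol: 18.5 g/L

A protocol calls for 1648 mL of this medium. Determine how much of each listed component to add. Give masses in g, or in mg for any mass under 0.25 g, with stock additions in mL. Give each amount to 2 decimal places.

L-glutamine 48.37 mL; ferric chloride hexahydrate 97.11 mg; L-proline 3.21 g; L-asparagine 1.24 g; mannitol 30.49 g

Scale factor relative to 1 L: 1.648.
L-glutamine: V = C2·V2/C1 = 5.87 mM × 1648 mL ÷ 200 mM = 48.37 mL
ferric chloride hexahydrate: 0.218 mmol/L × 270.3 mg/mmol × 1.648 L = 97.11 mg
L-proline: 1.95 g/L × 1.648 L = 3.21 g
L-asparagine: 0.75 g/L × 1.648 L = 1.24 g
mannitol: 18.5 g/L × 1.648 L = 30.49 g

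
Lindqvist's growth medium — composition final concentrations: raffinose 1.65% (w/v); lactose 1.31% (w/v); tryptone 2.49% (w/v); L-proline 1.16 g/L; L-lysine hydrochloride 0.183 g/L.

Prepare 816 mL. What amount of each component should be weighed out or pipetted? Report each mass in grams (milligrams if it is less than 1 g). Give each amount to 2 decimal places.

Scale factor relative to 1 L: 0.816.
raffinose: 1.65 g per 100 mL × 816 mL ÷ 100 = 13.46 g
lactose: 1.31% w/v = 13.1 g/L → 13.1 × 0.816 L = 10.69 g
tryptone: 2.49% w/v = 24.9 g/L → 24.9 × 0.816 L = 20.32 g
L-proline: 1.16 g/L × 0.816 L = 0.94656 g = 946.56 mg
L-lysine hydrochloride: 0.183 g/L × 0.816 L = 0.149328 g = 149.33 mg

raffinose 13.46 g; lactose 10.69 g; tryptone 20.32 g; L-proline 946.56 mg; L-lysine hydrochloride 149.33 mg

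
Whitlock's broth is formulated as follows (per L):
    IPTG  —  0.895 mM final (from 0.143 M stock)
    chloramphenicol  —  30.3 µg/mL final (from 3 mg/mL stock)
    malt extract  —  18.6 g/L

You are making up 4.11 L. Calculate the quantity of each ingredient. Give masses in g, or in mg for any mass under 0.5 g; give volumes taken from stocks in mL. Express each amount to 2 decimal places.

IPTG 25.72 mL; chloramphenicol 41.51 mL; malt extract 76.45 g

Scale factor relative to 1 L: 4.11.
IPTG: C1V1 = C2V2 → 0.895 mM × 4110 mL ÷ 143 mM = 25.72 mL
chloramphenicol: V = C2·V2/C1 = 30.3 µg/mL × 4110 mL ÷ 3000 µg/mL = 41.51 mL
malt extract: 18.6 g/L × 4.11 L = 76.45 g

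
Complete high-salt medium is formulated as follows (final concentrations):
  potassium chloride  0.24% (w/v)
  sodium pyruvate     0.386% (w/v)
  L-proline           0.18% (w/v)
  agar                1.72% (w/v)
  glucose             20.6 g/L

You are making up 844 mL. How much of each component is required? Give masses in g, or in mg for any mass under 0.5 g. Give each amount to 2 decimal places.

Working volume: 844 mL = 0.844 L.
potassium chloride: 0.24 g per 100 mL × 844 mL ÷ 100 = 2.03 g
sodium pyruvate: 0.386 g per 100 mL × 844 mL ÷ 100 = 3.26 g
L-proline: 0.18% w/v = 1.8 g/L → 1.8 × 0.844 L = 1.52 g
agar: 1.72 g per 100 mL × 844 mL ÷ 100 = 14.52 g
glucose: 20.6 g/L × 0.844 L = 17.39 g

potassium chloride 2.03 g; sodium pyruvate 3.26 g; L-proline 1.52 g; agar 14.52 g; glucose 17.39 g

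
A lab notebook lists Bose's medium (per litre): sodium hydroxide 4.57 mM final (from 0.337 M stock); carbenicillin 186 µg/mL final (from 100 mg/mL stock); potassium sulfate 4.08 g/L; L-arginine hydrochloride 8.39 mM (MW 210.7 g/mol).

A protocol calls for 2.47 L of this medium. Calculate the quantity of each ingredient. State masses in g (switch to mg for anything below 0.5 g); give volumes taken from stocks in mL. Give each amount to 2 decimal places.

sodium hydroxide 33.50 mL; carbenicillin 4.59 mL; potassium sulfate 10.08 g; L-arginine hydrochloride 4.37 g

Working volume: 2.47 L.
sodium hydroxide: V = C2·V2/C1 = 4.57 mM × 2470 mL ÷ 337 mM = 33.50 mL
carbenicillin: C1V1 = C2V2 → 186 µg/mL × 2470 mL ÷ 100000 µg/mL = 4.59 mL
potassium sulfate: 4.08 g/L × 2.47 L = 10.08 g
L-arginine hydrochloride: 8.39 mmol/L × 210.7 g/mol × 2.47 L ÷ 1000 = 4.37 g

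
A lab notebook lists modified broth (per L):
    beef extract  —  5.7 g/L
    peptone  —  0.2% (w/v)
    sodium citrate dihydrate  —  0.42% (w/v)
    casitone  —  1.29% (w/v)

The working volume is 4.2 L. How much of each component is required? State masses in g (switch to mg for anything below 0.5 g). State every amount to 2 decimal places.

Scale factor relative to 1 L: 4.2.
beef extract: 5.7 g/L × 4.2 L = 23.94 g
peptone: 0.2 g per 100 mL × 4200 mL ÷ 100 = 8.40 g
sodium citrate dihydrate: 0.42 g per 100 mL × 4200 mL ÷ 100 = 17.64 g
casitone: 1.29% w/v = 12.9 g/L → 12.9 × 4.2 L = 54.18 g

beef extract 23.94 g; peptone 8.40 g; sodium citrate dihydrate 17.64 g; casitone 54.18 g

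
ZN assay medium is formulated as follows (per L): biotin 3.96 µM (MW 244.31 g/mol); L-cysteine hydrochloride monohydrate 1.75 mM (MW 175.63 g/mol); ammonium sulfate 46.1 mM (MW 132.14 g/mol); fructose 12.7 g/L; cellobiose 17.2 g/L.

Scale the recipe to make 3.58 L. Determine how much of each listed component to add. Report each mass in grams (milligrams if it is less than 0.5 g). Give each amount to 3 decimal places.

biotin 3.464 mg; L-cysteine hydrochloride monohydrate 1.100 g; ammonium sulfate 21.808 g; fructose 45.466 g; cellobiose 61.576 g

Working volume: 3.58 L.
biotin: 3.96 µmol/L × 244.31 g/mol × 3.58 L ÷ 1000 = 3.464 mg
L-cysteine hydrochloride monohydrate: 1.75 mmol/L × 175.63 g/mol × 3.58 L ÷ 1000 = 1.100 g
ammonium sulfate: 46.1 mmol/L × 132.14 g/mol × 3.58 L ÷ 1000 = 21.808 g
fructose: 12.7 g/L × 3.58 L = 45.466 g
cellobiose: 17.2 g/L × 3.58 L = 61.576 g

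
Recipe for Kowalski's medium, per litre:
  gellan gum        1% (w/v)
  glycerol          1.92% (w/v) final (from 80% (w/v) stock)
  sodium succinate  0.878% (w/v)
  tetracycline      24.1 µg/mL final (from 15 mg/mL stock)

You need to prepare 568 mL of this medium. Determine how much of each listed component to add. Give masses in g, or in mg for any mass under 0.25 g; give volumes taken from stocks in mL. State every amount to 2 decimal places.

gellan gum 5.68 g; glycerol 13.63 mL; sodium succinate 4.99 g; tetracycline 0.91 mL

Scale factor relative to 1 L: 0.568.
gellan gum: 1% w/v = 10 g/L → 10 × 0.568 L = 5.68 g
glycerol: dilute stock: 1.92% ÷ 80% × 568 mL = 13.63 mL
sodium succinate: 0.878 g per 100 mL × 568 mL ÷ 100 = 4.99 g
tetracycline: V = C2·V2/C1 = 24.1 µg/mL × 568 mL ÷ 15000 µg/mL = 0.91 mL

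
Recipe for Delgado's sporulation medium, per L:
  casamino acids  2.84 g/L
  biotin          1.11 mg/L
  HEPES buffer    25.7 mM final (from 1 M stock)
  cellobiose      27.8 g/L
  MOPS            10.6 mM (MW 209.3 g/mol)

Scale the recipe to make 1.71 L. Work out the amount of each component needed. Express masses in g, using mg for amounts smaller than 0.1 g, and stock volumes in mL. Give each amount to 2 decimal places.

casamino acids 4.86 g; biotin 1.90 mg; HEPES buffer 43.95 mL; cellobiose 47.54 g; MOPS 3.79 g

Working volume: 1.71 L.
casamino acids: 2.84 g/L × 1.71 L = 4.86 g
biotin: 1.11 mg/L × 1.71 L = 1.90 mg
HEPES buffer: C1V1 = C2V2 → 25.7 mM × 1710 mL ÷ 1000 mM = 43.95 mL
cellobiose: 27.8 g/L × 1.71 L = 47.54 g
MOPS: 10.6 mmol/L × 209.3 g/mol × 1.71 L ÷ 1000 = 3.79 g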